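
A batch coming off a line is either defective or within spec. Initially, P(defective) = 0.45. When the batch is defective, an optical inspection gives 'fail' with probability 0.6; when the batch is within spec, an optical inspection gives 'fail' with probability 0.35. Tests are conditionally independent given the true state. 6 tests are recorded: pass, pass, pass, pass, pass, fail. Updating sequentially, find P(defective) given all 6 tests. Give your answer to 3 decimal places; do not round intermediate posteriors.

0.110

After 'pass': P(defective) = 0.4·0.4500 / (0.4·0.4500 + 0.65·0.5500) ≈ 0.3349
After 'pass': P(defective) = 0.4·0.3349 / (0.4·0.3349 + 0.65·0.6651) ≈ 0.2366
After 'pass': P(defective) = 0.4·0.2366 / (0.4·0.2366 + 0.65·0.7634) ≈ 0.1601
After 'pass': P(defective) = 0.4·0.1601 / (0.4·0.1601 + 0.65·0.8399) ≈ 0.1050
After 'pass': P(defective) = 0.4·0.1050 / (0.4·0.1050 + 0.65·0.8950) ≈ 0.0673
After 'fail': P(defective) = 0.6·0.0673 / (0.6·0.0673 + 0.35·0.9327) ≈ 0.1101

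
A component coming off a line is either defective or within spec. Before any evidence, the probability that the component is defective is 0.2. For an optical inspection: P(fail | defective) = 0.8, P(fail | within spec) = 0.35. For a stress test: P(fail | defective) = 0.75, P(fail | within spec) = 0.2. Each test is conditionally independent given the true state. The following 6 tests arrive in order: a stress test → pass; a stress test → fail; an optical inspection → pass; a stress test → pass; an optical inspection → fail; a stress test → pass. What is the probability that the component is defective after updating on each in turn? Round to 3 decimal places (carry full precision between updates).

0.020

After a stress test='pass': P(defective) = 0.25·0.2000 / (0.25·0.2000 + 0.8·0.8000) ≈ 0.0725
After a stress test='fail': P(defective) = 0.75·0.0725 / (0.75·0.0725 + 0.2·0.9275) ≈ 0.2266
After an optical inspection='pass': P(defective) = 0.2·0.2266 / (0.2·0.2266 + 0.65·0.7734) ≈ 0.0827
After a stress test='pass': P(defective) = 0.25·0.0827 / (0.25·0.0827 + 0.8·0.9173) ≈ 0.0274
After an optical inspection='fail': P(defective) = 0.8·0.0274 / (0.8·0.0274 + 0.35·0.9726) ≈ 0.0605
After a stress test='pass': P(defective) = 0.25·0.0605 / (0.25·0.0605 + 0.8·0.9395) ≈ 0.0197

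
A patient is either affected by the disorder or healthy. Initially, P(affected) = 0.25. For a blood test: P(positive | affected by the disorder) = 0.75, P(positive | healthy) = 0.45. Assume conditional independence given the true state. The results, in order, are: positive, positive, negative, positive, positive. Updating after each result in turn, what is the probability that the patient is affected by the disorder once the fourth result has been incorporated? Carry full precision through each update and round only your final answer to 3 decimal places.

After 'positive': P(affected) = 0.75·0.2500 / (0.75·0.2500 + 0.45·0.7500) ≈ 0.3571
After 'positive': P(affected) = 0.75·0.3571 / (0.75·0.3571 + 0.45·0.6429) ≈ 0.4808
After 'negative': P(affected) = 0.25·0.4808 / (0.25·0.4808 + 0.55·0.5192) ≈ 0.2962
After 'positive': P(affected) = 0.75·0.2962 / (0.75·0.2962 + 0.45·0.7038) ≈ 0.4123

0.412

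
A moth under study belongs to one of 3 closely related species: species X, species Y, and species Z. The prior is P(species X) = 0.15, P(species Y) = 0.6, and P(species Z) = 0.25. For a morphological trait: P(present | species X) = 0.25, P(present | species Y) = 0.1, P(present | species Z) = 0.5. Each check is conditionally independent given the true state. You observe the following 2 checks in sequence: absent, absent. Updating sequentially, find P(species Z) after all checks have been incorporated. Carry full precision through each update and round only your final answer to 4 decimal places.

0.0988

Each posterior becomes the prior for the next update.
After 'absent': normaliser = 0.75·0.1500 + 0.9·0.6000 + 0.5·0.2500; P(species X) ≈ 0.1447, P(species Y) ≈ 0.6945, P(species Z) ≈ 0.1608
After 'absent': normaliser = 0.75·0.1447 + 0.9·0.6945 + 0.5·0.1608; P(species X) ≈ 0.1333, P(species Y) ≈ 0.7679, P(species Z) ≈ 0.0988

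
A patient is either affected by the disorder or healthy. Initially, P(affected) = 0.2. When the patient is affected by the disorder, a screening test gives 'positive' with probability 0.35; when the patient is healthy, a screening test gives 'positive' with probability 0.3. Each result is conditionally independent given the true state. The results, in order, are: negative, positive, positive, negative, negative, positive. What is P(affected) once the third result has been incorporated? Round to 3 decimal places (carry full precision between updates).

After 'negative': P(affected) = 0.65·0.2000 / (0.65·0.2000 + 0.7·0.8000) ≈ 0.1884
After 'positive': P(affected) = 0.35·0.1884 / (0.35·0.1884 + 0.3·0.8116) ≈ 0.2131
After 'positive': P(affected) = 0.35·0.2131 / (0.35·0.2131 + 0.3·0.7869) ≈ 0.2401

0.240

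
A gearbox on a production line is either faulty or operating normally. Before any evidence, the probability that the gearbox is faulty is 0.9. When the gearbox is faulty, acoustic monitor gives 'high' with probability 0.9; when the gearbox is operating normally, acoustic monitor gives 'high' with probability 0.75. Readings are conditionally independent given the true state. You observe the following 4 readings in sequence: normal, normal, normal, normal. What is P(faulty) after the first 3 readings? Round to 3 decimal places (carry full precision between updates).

After 'normal': P(faulty) = 0.1·0.9000 / (0.1·0.9000 + 0.25·0.1000) ≈ 0.7826
After 'normal': P(faulty) = 0.1·0.7826 / (0.1·0.7826 + 0.25·0.2174) ≈ 0.5902
After 'normal': P(faulty) = 0.1·0.5902 / (0.1·0.5902 + 0.25·0.4098) ≈ 0.3655

0.365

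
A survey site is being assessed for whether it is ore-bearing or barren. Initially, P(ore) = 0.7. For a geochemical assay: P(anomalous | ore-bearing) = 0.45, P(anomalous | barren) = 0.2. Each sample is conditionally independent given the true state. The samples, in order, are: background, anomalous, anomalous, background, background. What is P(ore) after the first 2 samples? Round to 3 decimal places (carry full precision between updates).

0.783

Apply Bayes' rule sequentially, carrying P(ore) forward.
After 'background': P(ore) = 0.55·0.7000 / (0.55·0.7000 + 0.8·0.3000) ≈ 0.6160
After 'anomalous': P(ore) = 0.45·0.6160 / (0.45·0.6160 + 0.2·0.3840) ≈ 0.7831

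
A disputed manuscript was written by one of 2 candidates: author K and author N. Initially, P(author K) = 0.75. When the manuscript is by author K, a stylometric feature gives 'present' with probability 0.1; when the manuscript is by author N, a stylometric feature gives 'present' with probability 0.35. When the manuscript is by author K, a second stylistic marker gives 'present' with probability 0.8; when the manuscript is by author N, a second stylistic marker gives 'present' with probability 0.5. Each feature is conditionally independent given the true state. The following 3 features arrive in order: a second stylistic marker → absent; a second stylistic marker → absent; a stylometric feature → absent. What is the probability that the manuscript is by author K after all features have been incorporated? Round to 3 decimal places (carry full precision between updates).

0.399

Apply Bayes' rule sequentially, carrying P(author K) forward.
After a second stylistic marker='absent': P(author K) = 0.2·0.7500 / (0.2·0.7500 + 0.5·0.2500) ≈ 0.5455
After a second stylistic marker='absent': P(author K) = 0.2·0.5455 / (0.2·0.5455 + 0.5·0.4545) ≈ 0.3243
After a stylometric feature='absent': P(author K) = 0.9·0.3243 / (0.9·0.3243 + 0.65·0.6757) ≈ 0.3993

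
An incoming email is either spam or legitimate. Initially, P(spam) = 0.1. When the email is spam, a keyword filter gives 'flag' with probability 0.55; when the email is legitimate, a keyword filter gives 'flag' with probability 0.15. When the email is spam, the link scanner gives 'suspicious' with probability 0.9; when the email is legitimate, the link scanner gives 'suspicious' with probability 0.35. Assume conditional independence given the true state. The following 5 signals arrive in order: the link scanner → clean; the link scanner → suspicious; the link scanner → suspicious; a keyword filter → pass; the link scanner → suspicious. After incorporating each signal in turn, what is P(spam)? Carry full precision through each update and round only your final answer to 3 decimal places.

Apply Bayes' rule sequentially, carrying P(spam) forward.
After the link scanner='clean': P(spam) = 0.1·0.1000 / (0.1·0.1000 + 0.65·0.9000) ≈ 0.0168
After the link scanner='suspicious': P(spam) = 0.9·0.0168 / (0.9·0.0168 + 0.35·0.9832) ≈ 0.0421
After the link scanner='suspicious': P(spam) = 0.9·0.0421 / (0.9·0.0421 + 0.35·0.9579) ≈ 0.1016
After a keyword filter='pass': P(spam) = 0.45·0.1016 / (0.45·0.1016 + 0.85·0.8984) ≈ 0.0565
After the link scanner='suspicious': P(spam) = 0.9·0.0565 / (0.9·0.0565 + 0.35·0.9435) ≈ 0.1334

0.133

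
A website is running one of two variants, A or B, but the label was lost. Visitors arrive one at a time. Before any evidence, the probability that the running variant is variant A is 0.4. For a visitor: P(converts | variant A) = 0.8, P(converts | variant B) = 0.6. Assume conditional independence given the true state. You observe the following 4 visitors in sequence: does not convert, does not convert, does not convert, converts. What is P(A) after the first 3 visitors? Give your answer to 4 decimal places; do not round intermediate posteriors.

0.0769

After 'does not convert': P(A) = 0.2·0.4000 / (0.2·0.4000 + 0.4·0.6000) ≈ 0.2500
After 'does not convert': P(A) = 0.2·0.2500 / (0.2·0.2500 + 0.4·0.7500) ≈ 0.1429
After 'does not convert': P(A) = 0.2·0.1429 / (0.2·0.1429 + 0.4·0.8571) ≈ 0.0769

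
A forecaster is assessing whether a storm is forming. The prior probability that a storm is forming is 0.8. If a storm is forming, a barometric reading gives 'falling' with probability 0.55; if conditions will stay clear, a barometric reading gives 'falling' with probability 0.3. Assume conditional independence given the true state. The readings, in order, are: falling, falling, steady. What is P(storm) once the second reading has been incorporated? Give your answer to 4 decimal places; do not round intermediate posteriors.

After 'falling': P(storm) = 0.55·0.8000 / (0.55·0.8000 + 0.3·0.2000) ≈ 0.8800
After 'falling': P(storm) = 0.55·0.8800 / (0.55·0.8800 + 0.3·0.1200) ≈ 0.9308

0.9308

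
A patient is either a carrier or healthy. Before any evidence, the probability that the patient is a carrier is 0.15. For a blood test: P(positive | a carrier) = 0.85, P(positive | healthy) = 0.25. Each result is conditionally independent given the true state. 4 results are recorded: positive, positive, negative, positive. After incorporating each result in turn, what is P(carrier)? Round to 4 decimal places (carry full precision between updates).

0.5811

Each posterior becomes the prior for the next update.
After 'positive': P(carrier) = 0.85·0.1500 / (0.85·0.1500 + 0.25·0.8500) ≈ 0.3750
After 'positive': P(carrier) = 0.85·0.3750 / (0.85·0.3750 + 0.25·0.6250) ≈ 0.6711
After 'negative': P(carrier) = 0.15·0.6711 / (0.15·0.6711 + 0.75·0.3289) ≈ 0.2898
After 'positive': P(carrier) = 0.85·0.2898 / (0.85·0.2898 + 0.25·0.7102) ≈ 0.5811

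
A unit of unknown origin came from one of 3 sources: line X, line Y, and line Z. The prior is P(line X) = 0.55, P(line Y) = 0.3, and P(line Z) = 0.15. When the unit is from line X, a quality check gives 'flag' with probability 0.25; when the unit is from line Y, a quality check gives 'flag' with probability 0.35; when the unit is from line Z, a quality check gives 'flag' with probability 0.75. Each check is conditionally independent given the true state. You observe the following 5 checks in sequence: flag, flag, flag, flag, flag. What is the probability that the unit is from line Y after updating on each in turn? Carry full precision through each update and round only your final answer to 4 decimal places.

After 'flag': normaliser = 0.25·0.5500 + 0.35·0.3000 + 0.75·0.1500; P(line X) ≈ 0.3873, P(line Y) ≈ 0.2958, P(line Z) ≈ 0.3169
After 'flag': normaliser = 0.25·0.3873 + 0.35·0.2958 + 0.75·0.3169; P(line X) ≈ 0.2211, P(line Y) ≈ 0.2363, P(line Z) ≈ 0.5426
After 'flag': normaliser = 0.25·0.2211 + 0.35·0.2363 + 0.75·0.5426; P(line X) ≈ 0.1014, P(line Y) ≈ 0.1518, P(line Z) ≈ 0.7468
After 'flag': normaliser = 0.25·0.1014 + 0.35·0.1518 + 0.75·0.7468; P(line X) ≈ 0.0397, P(line Y) ≈ 0.0832, P(line Z) ≈ 0.8771
After 'flag': normaliser = 0.25·0.0397 + 0.35·0.0832 + 0.75·0.8771; P(line X) ≈ 0.0142, P(line Y) ≈ 0.0418, P(line Z) ≈ 0.9440

0.0418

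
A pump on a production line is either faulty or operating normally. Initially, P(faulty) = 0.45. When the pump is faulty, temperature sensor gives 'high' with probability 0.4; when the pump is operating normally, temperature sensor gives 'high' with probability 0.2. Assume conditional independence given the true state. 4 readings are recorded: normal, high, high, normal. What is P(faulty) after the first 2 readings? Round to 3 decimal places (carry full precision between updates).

0.551

After 'normal': P(faulty) = 0.6·0.4500 / (0.6·0.4500 + 0.8·0.5500) ≈ 0.3803
After 'high': P(faulty) = 0.4·0.3803 / (0.4·0.3803 + 0.2·0.6197) ≈ 0.5510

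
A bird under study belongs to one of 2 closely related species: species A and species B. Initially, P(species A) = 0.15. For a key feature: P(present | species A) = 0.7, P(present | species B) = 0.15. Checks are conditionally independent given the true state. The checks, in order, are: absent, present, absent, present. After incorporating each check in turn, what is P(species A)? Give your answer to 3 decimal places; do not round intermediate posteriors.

After 'absent': P(species A) = 0.3·0.1500 / (0.3·0.1500 + 0.85·0.8500) ≈ 0.0586
After 'present': P(species A) = 0.7·0.0586 / (0.7·0.0586 + 0.15·0.9414) ≈ 0.2252
After 'absent': P(species A) = 0.3·0.2252 / (0.3·0.2252 + 0.85·0.7748) ≈ 0.0930
After 'present': P(species A) = 0.7·0.0930 / (0.7·0.0930 + 0.15·0.9070) ≈ 0.3237

0.324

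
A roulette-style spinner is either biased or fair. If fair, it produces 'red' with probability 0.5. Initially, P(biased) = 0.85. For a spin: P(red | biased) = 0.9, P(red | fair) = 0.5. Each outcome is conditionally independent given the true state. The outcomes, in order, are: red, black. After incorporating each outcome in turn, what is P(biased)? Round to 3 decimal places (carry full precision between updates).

0.671

After 'red': P(biased) = 0.9·0.8500 / (0.9·0.8500 + 0.5·0.1500) ≈ 0.9107
After 'black': P(biased) = 0.1·0.9107 / (0.1·0.9107 + 0.5·0.0893) ≈ 0.6711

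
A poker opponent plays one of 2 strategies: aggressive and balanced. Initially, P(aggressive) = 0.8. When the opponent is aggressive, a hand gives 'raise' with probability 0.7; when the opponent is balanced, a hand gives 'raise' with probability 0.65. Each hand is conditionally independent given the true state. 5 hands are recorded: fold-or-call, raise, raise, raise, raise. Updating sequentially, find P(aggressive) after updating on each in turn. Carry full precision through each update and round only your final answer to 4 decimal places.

0.8218

After 'fold-or-call': P(aggressive) = 0.3·0.8000 / (0.3·0.8000 + 0.35·0.2000) ≈ 0.7742
After 'raise': P(aggressive) = 0.7·0.7742 / (0.7·0.7742 + 0.65·0.2258) ≈ 0.7869
After 'raise': P(aggressive) = 0.7·0.7869 / (0.7·0.7869 + 0.65·0.2131) ≈ 0.7990
After 'raise': P(aggressive) = 0.7·0.7990 / (0.7·0.7990 + 0.65·0.2010) ≈ 0.8107
After 'raise': P(aggressive) = 0.7·0.8107 / (0.7·0.8107 + 0.65·0.1893) ≈ 0.8218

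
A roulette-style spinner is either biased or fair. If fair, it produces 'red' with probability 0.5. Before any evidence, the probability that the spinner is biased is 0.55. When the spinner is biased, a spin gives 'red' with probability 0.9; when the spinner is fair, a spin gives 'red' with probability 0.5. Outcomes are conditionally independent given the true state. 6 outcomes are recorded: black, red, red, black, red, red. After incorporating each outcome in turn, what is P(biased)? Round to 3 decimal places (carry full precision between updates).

0.339

After 'black': P(biased) = 0.1·0.5500 / (0.1·0.5500 + 0.5·0.4500) ≈ 0.1964
After 'red': P(biased) = 0.9·0.1964 / (0.9·0.1964 + 0.5·0.8036) ≈ 0.3056
After 'red': P(biased) = 0.9·0.3056 / (0.9·0.3056 + 0.5·0.6944) ≈ 0.4420
After 'black': P(biased) = 0.1·0.4420 / (0.1·0.4420 + 0.5·0.5580) ≈ 0.1367
After 'red': P(biased) = 0.9·0.1367 / (0.9·0.1367 + 0.5·0.8633) ≈ 0.2219
After 'red': P(biased) = 0.9·0.2219 / (0.9·0.2219 + 0.5·0.7781) ≈ 0.3392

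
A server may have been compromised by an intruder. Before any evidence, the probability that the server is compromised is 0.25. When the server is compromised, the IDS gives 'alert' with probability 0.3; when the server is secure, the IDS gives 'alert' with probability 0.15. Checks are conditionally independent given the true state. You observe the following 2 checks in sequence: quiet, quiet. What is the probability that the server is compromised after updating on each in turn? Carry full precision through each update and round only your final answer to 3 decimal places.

After 'quiet': P(compromised) = 0.7·0.2500 / (0.7·0.2500 + 0.85·0.7500) ≈ 0.2154
After 'quiet': P(compromised) = 0.7·0.2154 / (0.7·0.2154 + 0.85·0.7846) ≈ 0.1844

0.184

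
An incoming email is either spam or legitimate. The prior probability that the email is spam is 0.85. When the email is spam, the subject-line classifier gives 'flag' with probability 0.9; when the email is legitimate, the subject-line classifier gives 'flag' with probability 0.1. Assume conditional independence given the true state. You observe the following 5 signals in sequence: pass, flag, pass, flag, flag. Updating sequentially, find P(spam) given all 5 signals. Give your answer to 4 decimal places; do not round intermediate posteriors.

0.9808

After 'pass': P(spam) = 0.1·0.8500 / (0.1·0.8500 + 0.9·0.1500) ≈ 0.3864
After 'flag': P(spam) = 0.9·0.3864 / (0.9·0.3864 + 0.1·0.6136) ≈ 0.8500
After 'pass': P(spam) = 0.1·0.8500 / (0.1·0.8500 + 0.9·0.1500) ≈ 0.3864
After 'flag': P(spam) = 0.9·0.3864 / (0.9·0.3864 + 0.1·0.6136) ≈ 0.8500
After 'flag': P(spam) = 0.9·0.8500 / (0.9·0.8500 + 0.1·0.1500) ≈ 0.9808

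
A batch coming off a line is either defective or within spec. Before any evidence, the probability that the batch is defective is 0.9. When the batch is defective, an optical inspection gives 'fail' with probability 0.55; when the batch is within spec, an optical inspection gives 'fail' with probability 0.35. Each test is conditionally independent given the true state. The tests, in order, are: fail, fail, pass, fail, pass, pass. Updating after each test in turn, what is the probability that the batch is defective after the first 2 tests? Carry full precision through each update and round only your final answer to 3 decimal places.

0.957

After 'fail': P(defective) = 0.55·0.9000 / (0.55·0.9000 + 0.35·0.1000) ≈ 0.9340
After 'fail': P(defective) = 0.55·0.9340 / (0.55·0.9340 + 0.35·0.0660) ≈ 0.9569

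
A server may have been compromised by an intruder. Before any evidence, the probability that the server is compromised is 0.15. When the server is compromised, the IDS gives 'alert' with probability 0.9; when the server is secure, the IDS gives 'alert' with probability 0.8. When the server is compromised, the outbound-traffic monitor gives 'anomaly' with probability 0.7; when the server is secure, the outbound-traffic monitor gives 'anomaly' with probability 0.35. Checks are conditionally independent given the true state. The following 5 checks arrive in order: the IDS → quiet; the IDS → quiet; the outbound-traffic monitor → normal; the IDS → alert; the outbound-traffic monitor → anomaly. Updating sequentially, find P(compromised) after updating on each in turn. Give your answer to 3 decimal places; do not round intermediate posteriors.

After the IDS='quiet': P(compromised) = 0.1·0.1500 / (0.1·0.1500 + 0.2·0.8500) ≈ 0.0811
After the IDS='quiet': P(compromised) = 0.1·0.0811 / (0.1·0.0811 + 0.2·0.9189) ≈ 0.0423
After the outbound-traffic monitor='normal': P(compromised) = 0.3·0.0423 / (0.3·0.0423 + 0.65·0.9577) ≈ 0.0200
After the IDS='alert': P(compromised) = 0.9·0.0200 / (0.9·0.0200 + 0.8·0.9800) ≈ 0.0224
After the outbound-traffic monitor='anomaly': P(compromised) = 0.7·0.0224 / (0.7·0.0224 + 0.35·0.9776) ≈ 0.0438

0.044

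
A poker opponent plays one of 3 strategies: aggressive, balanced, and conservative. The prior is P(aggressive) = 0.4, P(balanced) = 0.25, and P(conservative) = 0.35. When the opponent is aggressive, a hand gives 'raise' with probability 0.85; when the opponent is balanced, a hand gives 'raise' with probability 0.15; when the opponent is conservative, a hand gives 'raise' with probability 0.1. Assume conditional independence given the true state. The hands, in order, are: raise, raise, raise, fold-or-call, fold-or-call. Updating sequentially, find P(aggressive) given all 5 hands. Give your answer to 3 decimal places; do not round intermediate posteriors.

After 'raise': normaliser = 0.85·0.4000 + 0.15·0.2500 + 0.1·0.3500; P(aggressive) ≈ 0.8242, P(balanced) ≈ 0.0909, P(conservative) ≈ 0.0848
After 'raise': normaliser = 0.85·0.8242 + 0.15·0.0909 + 0.1·0.0848; P(aggressive) ≈ 0.9694, P(balanced) ≈ 0.0189, P(conservative) ≈ 0.0117
After 'raise': normaliser = 0.85·0.9694 + 0.15·0.0189 + 0.1·0.0117; P(aggressive) ≈ 0.9952, P(balanced) ≈ 0.0034, P(conservative) ≈ 0.0014
After 'fold-or-call': normaliser = 0.15·0.9952 + 0.85·0.0034 + 0.9·0.0014; P(aggressive) ≈ 0.9728, P(balanced) ≈ 0.0189, P(conservative) ≈ 0.0083
After 'fold-or-call': normaliser = 0.15·0.9728 + 0.85·0.0189 + 0.9·0.0083; P(aggressive) ≈ 0.8609, P(balanced) ≈ 0.0950, P(conservative) ≈ 0.0442

0.861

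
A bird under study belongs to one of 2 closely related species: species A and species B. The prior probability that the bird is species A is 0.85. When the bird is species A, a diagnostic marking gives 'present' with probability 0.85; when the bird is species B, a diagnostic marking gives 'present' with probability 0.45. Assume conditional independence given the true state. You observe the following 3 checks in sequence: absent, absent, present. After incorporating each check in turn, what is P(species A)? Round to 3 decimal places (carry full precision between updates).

0.443

After 'absent': P(species A) = 0.15·0.8500 / (0.15·0.8500 + 0.55·0.1500) ≈ 0.6071
After 'absent': P(species A) = 0.15·0.6071 / (0.15·0.6071 + 0.55·0.3929) ≈ 0.2965
After 'present': P(species A) = 0.85·0.2965 / (0.85·0.2965 + 0.45·0.7035) ≈ 0.4433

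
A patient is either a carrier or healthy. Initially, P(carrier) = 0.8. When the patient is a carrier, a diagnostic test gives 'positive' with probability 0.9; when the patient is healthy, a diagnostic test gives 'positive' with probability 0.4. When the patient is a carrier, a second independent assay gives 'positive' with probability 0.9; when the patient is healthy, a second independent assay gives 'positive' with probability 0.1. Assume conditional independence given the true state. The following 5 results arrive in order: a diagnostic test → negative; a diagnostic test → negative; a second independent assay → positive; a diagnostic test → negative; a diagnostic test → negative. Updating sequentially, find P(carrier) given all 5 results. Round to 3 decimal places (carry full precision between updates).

0.027

After a diagnostic test='negative': P(carrier) = 0.1·0.8000 / (0.1·0.8000 + 0.6·0.2000) ≈ 0.4000
After a diagnostic test='negative': P(carrier) = 0.1·0.4000 / (0.1·0.4000 + 0.6·0.6000) ≈ 0.1000
After a second independent assay='positive': P(carrier) = 0.9·0.1000 / (0.9·0.1000 + 0.1·0.9000) ≈ 0.5000
After a diagnostic test='negative': P(carrier) = 0.1·0.5000 / (0.1·0.5000 + 0.6·0.5000) ≈ 0.1429
After a diagnostic test='negative': P(carrier) = 0.1·0.1429 / (0.1·0.1429 + 0.6·0.8571) ≈ 0.0270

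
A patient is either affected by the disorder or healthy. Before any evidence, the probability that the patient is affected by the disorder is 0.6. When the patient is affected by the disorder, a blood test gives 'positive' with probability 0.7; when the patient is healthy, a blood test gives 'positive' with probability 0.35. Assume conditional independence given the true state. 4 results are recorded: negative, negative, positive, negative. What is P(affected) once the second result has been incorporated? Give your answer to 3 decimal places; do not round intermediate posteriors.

After 'negative': P(affected) = 0.3·0.6000 / (0.3·0.6000 + 0.65·0.4000) ≈ 0.4091
After 'negative': P(affected) = 0.3·0.4091 / (0.3·0.4091 + 0.65·0.5909) ≈ 0.2422

0.242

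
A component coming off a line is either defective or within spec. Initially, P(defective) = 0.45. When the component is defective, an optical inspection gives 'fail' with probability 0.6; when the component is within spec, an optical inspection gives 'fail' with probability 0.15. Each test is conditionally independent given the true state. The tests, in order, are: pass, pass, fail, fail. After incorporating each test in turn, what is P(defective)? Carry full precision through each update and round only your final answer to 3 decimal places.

After 'pass': P(defective) = 0.4·0.4500 / (0.4·0.4500 + 0.85·0.5500) ≈ 0.2780
After 'pass': P(defective) = 0.4·0.2780 / (0.4·0.2780 + 0.85·0.7220) ≈ 0.1534
After 'fail': P(defective) = 0.6·0.1534 / (0.6·0.1534 + 0.15·0.8466) ≈ 0.4202
After 'fail': P(defective) = 0.6·0.4202 / (0.6·0.4202 + 0.15·0.5798) ≈ 0.7435

0.744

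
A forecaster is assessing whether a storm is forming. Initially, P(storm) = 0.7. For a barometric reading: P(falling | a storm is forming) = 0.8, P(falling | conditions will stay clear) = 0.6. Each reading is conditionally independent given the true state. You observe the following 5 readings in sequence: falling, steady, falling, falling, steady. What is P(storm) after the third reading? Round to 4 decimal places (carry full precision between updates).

After 'falling': P(storm) = 0.8·0.7000 / (0.8·0.7000 + 0.6·0.3000) ≈ 0.7568
After 'steady': P(storm) = 0.2·0.7568 / (0.2·0.7568 + 0.4·0.2432) ≈ 0.6087
After 'falling': P(storm) = 0.8·0.6087 / (0.8·0.6087 + 0.6·0.3913) ≈ 0.6747

0.6747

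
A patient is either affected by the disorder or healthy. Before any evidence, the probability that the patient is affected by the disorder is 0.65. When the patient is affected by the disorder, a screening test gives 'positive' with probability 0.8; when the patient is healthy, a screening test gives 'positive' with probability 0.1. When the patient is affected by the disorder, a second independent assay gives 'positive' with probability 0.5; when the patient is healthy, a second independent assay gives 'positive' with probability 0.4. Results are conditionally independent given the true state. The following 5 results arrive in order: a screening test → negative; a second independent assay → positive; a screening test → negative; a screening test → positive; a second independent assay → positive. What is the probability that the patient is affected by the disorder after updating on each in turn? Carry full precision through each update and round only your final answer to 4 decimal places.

0.5341

Apply Bayes' rule sequentially, carrying P(affected) forward.
After a screening test='negative': P(affected) = 0.2·0.6500 / (0.2·0.6500 + 0.9·0.3500) ≈ 0.2921
After a second independent assay='positive': P(affected) = 0.5·0.2921 / (0.5·0.2921 + 0.4·0.7079) ≈ 0.3403
After a screening test='negative': P(affected) = 0.2·0.3403 / (0.2·0.3403 + 0.9·0.6597) ≈ 0.1028
After a screening test='positive': P(affected) = 0.8·0.1028 / (0.8·0.1028 + 0.1·0.8972) ≈ 0.4784
After a second independent assay='positive': P(affected) = 0.5·0.4784 / (0.5·0.4784 + 0.4·0.5216) ≈ 0.5341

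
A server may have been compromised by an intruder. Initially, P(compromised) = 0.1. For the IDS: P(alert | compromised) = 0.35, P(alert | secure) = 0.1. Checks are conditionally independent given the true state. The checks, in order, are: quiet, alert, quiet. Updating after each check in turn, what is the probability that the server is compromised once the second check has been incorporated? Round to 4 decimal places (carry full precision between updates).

After 'quiet': P(compromised) = 0.65·0.1000 / (0.65·0.1000 + 0.9·0.9000) ≈ 0.0743
After 'alert': P(compromised) = 0.35·0.0743 / (0.35·0.0743 + 0.1·0.9257) ≈ 0.2193

0.2193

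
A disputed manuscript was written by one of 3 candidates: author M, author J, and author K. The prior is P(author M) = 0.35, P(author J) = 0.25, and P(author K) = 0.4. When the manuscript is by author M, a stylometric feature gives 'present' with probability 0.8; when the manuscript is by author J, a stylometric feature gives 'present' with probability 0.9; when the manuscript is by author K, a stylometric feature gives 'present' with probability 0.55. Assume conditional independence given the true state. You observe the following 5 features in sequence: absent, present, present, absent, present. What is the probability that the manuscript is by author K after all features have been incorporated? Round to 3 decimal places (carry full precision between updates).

Each posterior becomes the prior for the next update.
After 'absent': normaliser = 0.2·0.3500 + 0.1·0.2500 + 0.45·0.4000; P(author M) ≈ 0.2545, P(author J) ≈ 0.0909, P(author K) ≈ 0.6545
After 'present': normaliser = 0.8·0.2545 + 0.9·0.0909 + 0.55·0.6545; P(author M) ≈ 0.3155, P(author J) ≈ 0.1268, P(author K) ≈ 0.5577
After 'present': normaliser = 0.8·0.3155 + 0.9·0.1268 + 0.55·0.5577; P(author M) ≈ 0.3749, P(author J) ≈ 0.1695, P(author K) ≈ 0.4556
After 'absent': normaliser = 0.2·0.3749 + 0.1·0.1695 + 0.45·0.4556; P(author M) ≈ 0.2525, P(author J) ≈ 0.0571, P(author K) ≈ 0.6905
After 'present': normaliser = 0.8·0.2525 + 0.9·0.0571 + 0.55·0.6905; P(author M) ≈ 0.3190, P(author J) ≈ 0.0811, P(author K) ≈ 0.5998

0.600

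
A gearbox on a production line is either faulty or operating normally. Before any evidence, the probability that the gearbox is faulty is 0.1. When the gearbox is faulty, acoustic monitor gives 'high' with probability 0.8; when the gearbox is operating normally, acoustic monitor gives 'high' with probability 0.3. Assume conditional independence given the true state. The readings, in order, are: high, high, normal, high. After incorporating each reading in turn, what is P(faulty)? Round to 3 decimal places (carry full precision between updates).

Each posterior becomes the prior for the next update.
After 'high': P(faulty) = 0.8·0.1000 / (0.8·0.1000 + 0.3·0.9000) ≈ 0.2286
After 'high': P(faulty) = 0.8·0.2286 / (0.8·0.2286 + 0.3·0.7714) ≈ 0.4414
After 'normal': P(faulty) = 0.2·0.4414 / (0.2·0.4414 + 0.7·0.5586) ≈ 0.1842
After 'high': P(faulty) = 0.8·0.1842 / (0.8·0.1842 + 0.3·0.8158) ≈ 0.3758

0.376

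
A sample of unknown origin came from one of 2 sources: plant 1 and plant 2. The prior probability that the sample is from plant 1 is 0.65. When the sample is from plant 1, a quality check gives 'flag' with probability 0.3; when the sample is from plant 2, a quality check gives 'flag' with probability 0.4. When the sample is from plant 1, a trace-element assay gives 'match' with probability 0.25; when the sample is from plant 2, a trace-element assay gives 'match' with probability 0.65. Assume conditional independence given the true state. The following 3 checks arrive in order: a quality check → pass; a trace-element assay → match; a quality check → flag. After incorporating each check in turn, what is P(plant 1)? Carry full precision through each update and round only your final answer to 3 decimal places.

After a quality check='pass': P(plant 1) = 0.7·0.6500 / (0.7·0.6500 + 0.6·0.3500) ≈ 0.6842
After a trace-element assay='match': P(plant 1) = 0.25·0.6842 / (0.25·0.6842 + 0.65·0.3158) ≈ 0.4545
After a quality check='flag': P(plant 1) = 0.3·0.4545 / (0.3·0.4545 + 0.4·0.5455) ≈ 0.3846

0.385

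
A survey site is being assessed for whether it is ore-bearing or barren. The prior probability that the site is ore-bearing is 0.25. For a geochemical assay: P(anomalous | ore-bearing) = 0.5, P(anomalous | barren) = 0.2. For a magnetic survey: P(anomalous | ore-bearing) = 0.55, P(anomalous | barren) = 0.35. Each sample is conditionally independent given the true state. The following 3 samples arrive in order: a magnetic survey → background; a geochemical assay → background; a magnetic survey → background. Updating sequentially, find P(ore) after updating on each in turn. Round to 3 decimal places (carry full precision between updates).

0.091

After a magnetic survey='background': P(ore) = 0.45·0.2500 / (0.45·0.2500 + 0.65·0.7500) ≈ 0.1875
After a geochemical assay='background': P(ore) = 0.5·0.1875 / (0.5·0.1875 + 0.8·0.8125) ≈ 0.1261
After a magnetic survey='background': P(ore) = 0.45·0.1261 / (0.45·0.1261 + 0.65·0.8739) ≈ 0.0908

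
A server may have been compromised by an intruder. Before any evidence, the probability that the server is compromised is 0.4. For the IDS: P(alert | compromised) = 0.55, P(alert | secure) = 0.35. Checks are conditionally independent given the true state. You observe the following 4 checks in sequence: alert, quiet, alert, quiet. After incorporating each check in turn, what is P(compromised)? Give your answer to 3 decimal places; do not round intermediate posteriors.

After 'alert': P(compromised) = 0.55·0.4000 / (0.55·0.4000 + 0.35·0.6000) ≈ 0.5116
After 'quiet': P(compromised) = 0.45·0.5116 / (0.45·0.5116 + 0.65·0.4884) ≈ 0.4204
After 'alert': P(compromised) = 0.55·0.4204 / (0.55·0.4204 + 0.35·0.5796) ≈ 0.5326
After 'quiet': P(compromised) = 0.45·0.5326 / (0.45·0.5326 + 0.65·0.4674) ≈ 0.4410

0.441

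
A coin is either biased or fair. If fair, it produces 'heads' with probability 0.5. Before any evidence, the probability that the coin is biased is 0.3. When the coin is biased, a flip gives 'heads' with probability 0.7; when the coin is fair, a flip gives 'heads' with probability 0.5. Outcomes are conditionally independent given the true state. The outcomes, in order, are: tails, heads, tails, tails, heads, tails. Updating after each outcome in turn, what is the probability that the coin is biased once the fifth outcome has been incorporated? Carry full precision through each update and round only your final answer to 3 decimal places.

After 'tails': P(biased) = 0.3·0.3000 / (0.3·0.3000 + 0.5·0.7000) ≈ 0.2045
After 'heads': P(biased) = 0.7·0.2045 / (0.7·0.2045 + 0.5·0.7955) ≈ 0.2647
After 'tails': P(biased) = 0.3·0.2647 / (0.3·0.2647 + 0.5·0.7353) ≈ 0.1776
After 'tails': P(biased) = 0.3·0.1776 / (0.3·0.1776 + 0.5·0.8224) ≈ 0.1147
After 'heads': P(biased) = 0.7·0.1147 / (0.7·0.1147 + 0.5·0.8853) ≈ 0.1536

0.154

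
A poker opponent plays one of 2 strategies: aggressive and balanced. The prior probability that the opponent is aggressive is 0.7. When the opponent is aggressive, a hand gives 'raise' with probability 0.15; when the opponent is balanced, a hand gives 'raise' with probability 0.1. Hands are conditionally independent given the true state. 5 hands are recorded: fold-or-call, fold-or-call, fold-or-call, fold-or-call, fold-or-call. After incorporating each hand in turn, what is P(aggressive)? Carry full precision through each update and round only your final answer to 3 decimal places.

Apply Bayes' rule sequentially, carrying P(aggressive) forward.
After 'fold-or-call': P(aggressive) = 0.85·0.7000 / (0.85·0.7000 + 0.9·0.3000) ≈ 0.6879
After 'fold-or-call': P(aggressive) = 0.85·0.6879 / (0.85·0.6879 + 0.9·0.3121) ≈ 0.6755
After 'fold-or-call': P(aggressive) = 0.85·0.6755 / (0.85·0.6755 + 0.9·0.3245) ≈ 0.6628
After 'fold-or-call': P(aggressive) = 0.85·0.6628 / (0.85·0.6628 + 0.9·0.3372) ≈ 0.6499
After 'fold-or-call': P(aggressive) = 0.85·0.6499 / (0.85·0.6499 + 0.9·0.3501) ≈ 0.6368

0.637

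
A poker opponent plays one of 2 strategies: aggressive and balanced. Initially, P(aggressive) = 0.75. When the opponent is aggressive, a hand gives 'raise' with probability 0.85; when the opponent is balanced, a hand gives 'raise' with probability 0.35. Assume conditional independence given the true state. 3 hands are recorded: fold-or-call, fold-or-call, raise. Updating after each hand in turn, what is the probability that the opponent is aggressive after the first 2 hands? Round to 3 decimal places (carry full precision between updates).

Apply Bayes' rule sequentially, carrying P(aggressive) forward.
After 'fold-or-call': P(aggressive) = 0.15·0.7500 / (0.15·0.7500 + 0.65·0.2500) ≈ 0.4091
After 'fold-or-call': P(aggressive) = 0.15·0.4091 / (0.15·0.4091 + 0.65·0.5909) ≈ 0.1378

0.138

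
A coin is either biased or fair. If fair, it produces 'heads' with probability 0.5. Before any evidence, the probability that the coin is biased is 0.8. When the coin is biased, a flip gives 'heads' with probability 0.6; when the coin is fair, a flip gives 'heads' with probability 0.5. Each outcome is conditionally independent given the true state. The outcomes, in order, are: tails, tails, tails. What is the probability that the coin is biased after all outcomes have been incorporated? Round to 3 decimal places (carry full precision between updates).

Each posterior becomes the prior for the next update.
After 'tails': P(biased) = 0.4·0.8000 / (0.4·0.8000 + 0.5·0.2000) ≈ 0.7619
After 'tails': P(biased) = 0.4·0.7619 / (0.4·0.7619 + 0.5·0.2381) ≈ 0.7191
After 'tails': P(biased) = 0.4·0.7191 / (0.4·0.7191 + 0.5·0.2809) ≈ 0.6719

0.672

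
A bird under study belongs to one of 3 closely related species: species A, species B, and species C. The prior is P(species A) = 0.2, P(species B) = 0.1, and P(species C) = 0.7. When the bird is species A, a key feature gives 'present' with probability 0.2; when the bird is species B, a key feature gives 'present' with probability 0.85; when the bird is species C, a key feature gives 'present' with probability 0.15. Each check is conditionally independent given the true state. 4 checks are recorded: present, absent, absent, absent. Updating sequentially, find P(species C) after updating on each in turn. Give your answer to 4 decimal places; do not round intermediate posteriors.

0.7564

After 'present': normaliser = 0.2·0.2000 + 0.85·0.1000 + 0.15·0.7000; P(species A) ≈ 0.1739, P(species B) ≈ 0.3696, P(species C) ≈ 0.4565
After 'absent': normaliser = 0.8·0.1739 + 0.15·0.3696 + 0.85·0.4565; P(species A) ≈ 0.2388, P(species B) ≈ 0.0951, P(species C) ≈ 0.6660
After 'absent': normaliser = 0.8·0.2388 + 0.15·0.0951 + 0.85·0.6660; P(species A) ≈ 0.2476, P(species B) ≈ 0.0185, P(species C) ≈ 0.7339
After 'absent': normaliser = 0.8·0.2476 + 0.15·0.0185 + 0.85·0.7339; P(species A) ≈ 0.2402, P(species B) ≈ 0.0034, P(species C) ≈ 0.7564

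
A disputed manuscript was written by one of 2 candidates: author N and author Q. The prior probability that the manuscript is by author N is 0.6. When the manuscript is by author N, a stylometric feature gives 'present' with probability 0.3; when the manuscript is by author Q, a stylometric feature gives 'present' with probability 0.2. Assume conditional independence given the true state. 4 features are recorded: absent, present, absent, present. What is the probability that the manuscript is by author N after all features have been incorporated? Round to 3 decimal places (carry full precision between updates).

0.721

After 'absent': P(author N) = 0.7·0.6000 / (0.7·0.6000 + 0.8·0.4000) ≈ 0.5676
After 'present': P(author N) = 0.3·0.5676 / (0.3·0.5676 + 0.2·0.4324) ≈ 0.6632
After 'absent': P(author N) = 0.7·0.6632 / (0.7·0.6632 + 0.8·0.3368) ≈ 0.6327
After 'present': P(author N) = 0.3·0.6327 / (0.3·0.6327 + 0.2·0.3673) ≈ 0.7210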